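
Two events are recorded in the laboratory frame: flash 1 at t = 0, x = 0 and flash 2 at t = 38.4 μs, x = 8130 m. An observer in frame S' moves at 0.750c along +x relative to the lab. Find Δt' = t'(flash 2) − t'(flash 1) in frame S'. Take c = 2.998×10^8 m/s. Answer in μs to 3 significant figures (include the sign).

γ = 1/√(1 − 0.750²) = 1.5119
Δt' = γ(Δt − vΔx/c²) = 1.5119 × (38.4 μs − 0.750×8130 m / (2.998×10^8 m/s))
= 1.5119 × (18.061 μs) = 27.3 μs

Δt' ≈ 27.3 μs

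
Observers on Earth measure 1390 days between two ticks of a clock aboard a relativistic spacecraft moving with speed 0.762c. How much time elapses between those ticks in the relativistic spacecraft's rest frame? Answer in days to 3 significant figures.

τ₀ ≈ 900 days

γ = 1/√(1 − 0.762²) = 1.5442
Proper time: τ₀ = Δt/γ = 1390/1.5442 = 900 days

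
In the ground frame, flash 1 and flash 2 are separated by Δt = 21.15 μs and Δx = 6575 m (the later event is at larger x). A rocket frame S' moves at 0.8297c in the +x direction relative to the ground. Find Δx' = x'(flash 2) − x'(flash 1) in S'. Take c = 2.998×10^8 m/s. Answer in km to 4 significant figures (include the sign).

γ = 1/√(1 − 0.8297²) = 1.79144
Δx' = γ(Δx − vΔt) = 1.79144 × (6575 m − 0.8297×(2.998×10^8 m/s)×21.15×10^-6 s)
= 1.79144 × (1314.06 m) = 2.354 km

Δx' ≈ 2.354 km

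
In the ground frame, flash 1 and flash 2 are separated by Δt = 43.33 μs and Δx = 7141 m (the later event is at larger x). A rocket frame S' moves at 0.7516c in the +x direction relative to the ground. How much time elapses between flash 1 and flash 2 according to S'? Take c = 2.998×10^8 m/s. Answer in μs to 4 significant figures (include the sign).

γ = 1/√(1 − 0.7516²) = 1.51603
Δt' = γ(Δt − vΔx/c²) = 1.51603 × (43.33 μs − 0.7516×7141 m / (2.998×10^8 m/s))
= 1.51603 × (25.4275 μs) = 38.55 μs

Δt' ≈ 38.55 μs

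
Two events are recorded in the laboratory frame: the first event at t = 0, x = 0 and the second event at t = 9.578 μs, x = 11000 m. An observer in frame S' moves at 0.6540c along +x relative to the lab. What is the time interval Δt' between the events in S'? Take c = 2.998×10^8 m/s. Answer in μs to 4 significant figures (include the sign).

Δt' ≈ -19.06 μs

γ = 1/√(1 − 0.6540²) = 1.32189
Δt' = γ(Δt − vΔx/c²) = 1.32189 × (9.578 μs − 0.6540×11000 m / (2.998×10^8 m/s))
= 1.32189 × (-14.4180 μs) = -19.06 μs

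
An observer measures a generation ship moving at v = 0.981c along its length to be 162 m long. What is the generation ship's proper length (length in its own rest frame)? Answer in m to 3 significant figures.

γ = 1/√(1 − 0.981²) = 5.1544
L₀ = γL = 5.1544 × 162 = 835 m

L₀ ≈ 835 m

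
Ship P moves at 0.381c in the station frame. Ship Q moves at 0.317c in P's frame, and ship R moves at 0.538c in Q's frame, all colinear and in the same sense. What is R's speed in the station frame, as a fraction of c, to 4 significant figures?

u ≈ 0.8695c

Compose boost 2: (0.317 + 0.381)/(1 + 0.317×0.381) = 0.6980/1.12078 = 0.622782
Compose boost 3: (0.538 + 0.622782)/(1 + 0.538×0.622782) = 1.16078/1.33506 = 0.8695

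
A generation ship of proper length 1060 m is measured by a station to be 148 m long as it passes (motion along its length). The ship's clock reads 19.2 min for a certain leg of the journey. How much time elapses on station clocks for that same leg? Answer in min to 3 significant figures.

Length contraction ⇒ γ = L₀/L = 1060/148 = 7.1622
Time dilation: Δt = γτ₀ = 7.1622 × 19.2 min = 138 min

Δt ≈ 138 min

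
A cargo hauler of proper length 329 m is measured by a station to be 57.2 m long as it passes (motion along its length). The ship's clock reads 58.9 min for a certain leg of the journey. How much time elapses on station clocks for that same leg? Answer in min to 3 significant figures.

Δt ≈ 339 min

Length contraction ⇒ γ = L₀/L = 329/57.2 = 5.7517
Time dilation: Δt = γτ₀ = 5.7517 × 58.9 min = 339 min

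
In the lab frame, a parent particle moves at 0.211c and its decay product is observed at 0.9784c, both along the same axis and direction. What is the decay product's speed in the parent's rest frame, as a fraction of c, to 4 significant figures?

u' ≈ 0.9670c

Inverse velocity addition: u' = (u − v)/(1 − uv/c²)
= (0.9784 − 0.211)/(1 − 0.9784×0.211) = 0.7674/0.793558 = 0.9670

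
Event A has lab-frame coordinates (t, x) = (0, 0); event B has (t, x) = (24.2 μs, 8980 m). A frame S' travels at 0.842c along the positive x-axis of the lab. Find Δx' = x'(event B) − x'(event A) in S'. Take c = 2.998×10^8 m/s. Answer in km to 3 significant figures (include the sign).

Δx' ≈ 5.32 km

γ = 1/√(1 − 0.842²) = 1.8536
Δx' = γ(Δx − vΔt) = 1.8536 × (8980 m − 0.842×(2.998×10^8 m/s)×24.2×10^-6 s)
= 1.8536 × (2871.2 m) = 5.32 km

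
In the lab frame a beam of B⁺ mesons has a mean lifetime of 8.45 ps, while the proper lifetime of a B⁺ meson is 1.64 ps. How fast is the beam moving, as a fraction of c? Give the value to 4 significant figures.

β ≈ 0.9810

γ = Δt/τ₀ = 8.45/1.64 = 5.15244
β = √(1 − 1/γ²) = √(1 − 1/5.15244²) = 0.9810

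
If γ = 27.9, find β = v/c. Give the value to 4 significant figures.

β ≈ 0.9994

β = √(1 − 1/γ²) = √(1 − 1/27.9²) = √(0.998715) = 0.9994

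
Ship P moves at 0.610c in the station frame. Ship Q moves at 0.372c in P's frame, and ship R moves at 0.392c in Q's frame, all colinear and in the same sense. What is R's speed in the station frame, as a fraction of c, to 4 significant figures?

Compose boost 2: (0.372 + 0.610)/(1 + 0.372×0.610) = 0.9820/1.22692 = 0.800378
Compose boost 3: (0.392 + 0.800378)/(1 + 0.392×0.800378) = 1.19238/1.31375 = 0.9076

u ≈ 0.9076c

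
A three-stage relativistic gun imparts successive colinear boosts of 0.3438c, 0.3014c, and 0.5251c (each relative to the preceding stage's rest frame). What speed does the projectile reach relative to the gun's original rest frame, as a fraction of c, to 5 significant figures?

u ≈ 0.84907c

Compose boost 2: (0.3014 + 0.3438)/(1 + 0.3014×0.3438) = 0.64520/1.103621 = 0.5846208
Compose boost 3: (0.5251 + 0.5846208)/(1 + 0.5251×0.5846208) = 1.109721/1.306984 = 0.84907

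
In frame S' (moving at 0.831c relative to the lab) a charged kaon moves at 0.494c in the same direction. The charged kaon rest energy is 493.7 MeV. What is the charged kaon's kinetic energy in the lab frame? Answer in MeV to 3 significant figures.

u_lab = (0.494 + 0.831)/(1 + 0.494×0.831) = 0.939374
γ = 1/√(1 − 0.939374²) = 2.9163
K = (γ − 1)m₀c² = (2.9163 − 1) × 493.7 = 1.9163 × 493.7 = 946 MeV

K ≈ 946 MeV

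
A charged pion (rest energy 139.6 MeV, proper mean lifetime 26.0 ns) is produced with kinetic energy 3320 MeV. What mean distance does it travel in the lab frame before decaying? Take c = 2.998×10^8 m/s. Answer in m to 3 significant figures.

γ = 1 + K/(m₀c²) = 1 + 3320/139.6 = 24.782
β = √(1 − 1/γ²) = 0.99919
Dilated lifetime: γτ₀ = 24.782 × 26.0 ns = 644.34 ns
d = βc·γτ₀ = 0.99919 × (2.998×10^8 m/s) × 6.4434×10^-7 s = 193 m

d ≈ 193 m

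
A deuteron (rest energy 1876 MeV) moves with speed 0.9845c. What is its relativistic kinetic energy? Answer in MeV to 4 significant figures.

K ≈ 8820 MeV

γ = 1/√(1 − 0.9845²) = 5.70176
K = (γ − 1)m₀c² = (5.70176 − 1) × 1876 MeV = 4.70176 × 1876 MeV = 8820 MeV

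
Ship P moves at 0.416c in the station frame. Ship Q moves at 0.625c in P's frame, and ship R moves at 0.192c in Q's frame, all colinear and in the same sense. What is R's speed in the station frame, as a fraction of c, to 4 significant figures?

u ≈ 0.8788c

Compose boost 2: (0.625 + 0.416)/(1 + 0.625×0.416) = 1.041/1.26000 = 0.826190
Compose boost 3: (0.192 + 0.826190)/(1 + 0.192×0.826190) = 1.01819/1.15863 = 0.8788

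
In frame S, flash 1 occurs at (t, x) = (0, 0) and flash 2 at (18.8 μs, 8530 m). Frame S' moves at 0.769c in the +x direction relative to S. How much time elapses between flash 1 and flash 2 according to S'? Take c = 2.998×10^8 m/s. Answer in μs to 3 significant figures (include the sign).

γ = 1/√(1 − 0.769²) = 1.5643
Δt' = γ(Δt − vΔx/c²) = 1.5643 × (18.8 μs − 0.769×8530 m / (2.998×10^8 m/s))
= 1.5643 × (-3.0798 μs) = -4.82 μs

Δt' ≈ -4.82 μs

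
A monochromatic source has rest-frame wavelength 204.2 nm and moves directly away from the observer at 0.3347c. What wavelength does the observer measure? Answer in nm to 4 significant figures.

Relativistic Doppler: λ_obs = λ_src √((1+β)/(1−β))
= 204.2 × √(1.33470/0.665300) = 204.2 × 1.41639 = 289.2 nm

λ_obs ≈ 289.2 nm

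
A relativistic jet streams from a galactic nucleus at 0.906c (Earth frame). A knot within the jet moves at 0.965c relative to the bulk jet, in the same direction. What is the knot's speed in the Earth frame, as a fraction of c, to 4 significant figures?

Relativistic velocity addition: u = (u' + v)/(1 + u'v/c²)
= (0.965 + 0.906)/(1 + 0.965×0.906) = 1.871/1.87429 = 0.9982

u ≈ 0.9982c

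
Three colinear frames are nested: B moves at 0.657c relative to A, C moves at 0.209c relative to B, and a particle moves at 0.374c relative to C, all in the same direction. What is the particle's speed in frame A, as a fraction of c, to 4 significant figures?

u ≈ 0.8838c

Compose boost 2: (0.209 + 0.657)/(1 + 0.209×0.657) = 0.8660/1.13731 = 0.761444
Compose boost 3: (0.374 + 0.761444)/(1 + 0.374×0.761444) = 1.13544/1.28478 = 0.8838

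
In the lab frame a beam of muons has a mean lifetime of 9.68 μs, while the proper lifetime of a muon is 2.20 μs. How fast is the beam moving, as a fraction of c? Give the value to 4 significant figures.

γ = Δt/τ₀ = 9.68/2.20 = 4.40000
β = √(1 − 1/γ²) = √(1 − 1/4.40000²) = 0.9738

β ≈ 0.9738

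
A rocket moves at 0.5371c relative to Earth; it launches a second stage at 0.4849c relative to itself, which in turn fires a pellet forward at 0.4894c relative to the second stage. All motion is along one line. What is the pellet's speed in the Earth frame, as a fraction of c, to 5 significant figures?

u ≈ 0.93085c

Compose boost 2: (0.4849 + 0.5371)/(1 + 0.4849×0.5371) = 1.0220/1.260440 = 0.8108281
Compose boost 3: (0.4894 + 0.8108281)/(1 + 0.4894×0.8108281) = 1.300228/1.396819 = 0.93085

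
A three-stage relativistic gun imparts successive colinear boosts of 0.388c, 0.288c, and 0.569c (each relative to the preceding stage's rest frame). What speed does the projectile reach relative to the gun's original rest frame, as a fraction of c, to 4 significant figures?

Compose boost 2: (0.288 + 0.388)/(1 + 0.288×0.388) = 0.6760/1.11174 = 0.608054
Compose boost 3: (0.569 + 0.608054)/(1 + 0.569×0.608054) = 1.17705/1.34598 = 0.8745

u ≈ 0.8745c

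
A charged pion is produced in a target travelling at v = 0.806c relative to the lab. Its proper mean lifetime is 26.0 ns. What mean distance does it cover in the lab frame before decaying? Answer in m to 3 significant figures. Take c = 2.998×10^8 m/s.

d ≈ 10.6 m

γ = 1/√(1 − 0.806²) = 1.6894
Dilated lifetime: Δt = γτ₀ = 1.6894 × 26.0 ns = 43.925 ns
d = vΔt = 0.806c × 43.925 ns = 2.4164×10^8 m/s × 4.3925×10^-8 s = 10.6 m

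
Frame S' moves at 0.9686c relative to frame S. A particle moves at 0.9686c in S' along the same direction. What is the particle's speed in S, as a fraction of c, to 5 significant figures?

u ≈ 0.99949c

Relativistic velocity addition: u = (u' + v)/(1 + u'v/c²)
= (0.9686 + 0.9686)/(1 + 0.9686×0.9686) = 1.9372/1.938186 = 0.99949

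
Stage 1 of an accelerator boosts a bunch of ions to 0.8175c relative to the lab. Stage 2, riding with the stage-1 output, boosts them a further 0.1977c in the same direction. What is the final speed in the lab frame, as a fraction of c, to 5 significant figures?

Compose boost 2: (0.1977 + 0.8175)/(1 + 0.1977×0.8175) = 1.0152/1.161620 = 0.87395

u ≈ 0.87395c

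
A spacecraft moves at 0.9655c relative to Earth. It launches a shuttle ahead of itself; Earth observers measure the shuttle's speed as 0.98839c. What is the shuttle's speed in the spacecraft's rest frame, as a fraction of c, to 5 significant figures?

u' ≈ 0.50077c

Inverse velocity addition: u' = (u − v)/(1 − uv/c²)
= (0.98839 − 0.9655)/(1 − 0.98839×0.9655) = 0.022890/0.04570946 = 0.50077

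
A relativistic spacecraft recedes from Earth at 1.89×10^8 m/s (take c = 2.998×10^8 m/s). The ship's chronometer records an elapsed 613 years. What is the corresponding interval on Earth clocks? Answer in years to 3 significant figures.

Δt ≈ 790 years

β = v/c = 1.89×10^8 / 2.998×10^8 = 0.63042
γ = 1/√(1 − 0.63042²) = 1.2882
Time dilation: Δt = γτ₀ = 1.2882 × 613 years = 790 years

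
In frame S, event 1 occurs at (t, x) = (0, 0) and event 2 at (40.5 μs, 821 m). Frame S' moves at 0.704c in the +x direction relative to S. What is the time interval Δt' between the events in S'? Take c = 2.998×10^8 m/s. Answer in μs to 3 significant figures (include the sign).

γ = 1/√(1 − 0.704²) = 1.4081
Δt' = γ(Δt − vΔx/c²) = 1.4081 × (40.5 μs − 0.704×821 m / (2.998×10^8 m/s))
= 1.4081 × (38.572 μs) = 54.3 μs

Δt' ≈ 54.3 μs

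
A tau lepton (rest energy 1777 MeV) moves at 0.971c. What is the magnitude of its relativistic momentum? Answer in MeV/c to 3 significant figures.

p ≈ 7220 MeV/c

γ = 1/√(1 − 0.971²) = 4.1827
p = γβm₀c = 4.1827 × 0.971 × 1777 MeV/c = 7220 MeV/c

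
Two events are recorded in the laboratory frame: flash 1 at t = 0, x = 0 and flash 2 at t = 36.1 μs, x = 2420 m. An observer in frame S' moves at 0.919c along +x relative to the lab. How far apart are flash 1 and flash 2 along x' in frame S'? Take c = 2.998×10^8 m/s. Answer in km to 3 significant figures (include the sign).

γ = 1/√(1 − 0.919²) = 2.5364
Δx' = γ(Δx − vΔt) = 2.5364 × (2420 m − 0.919×(2.998×10^8 m/s)×36.1×10^-6 s)
= 2.5364 × (-7526.1 m) = -19.1 km

Δx' ≈ -19.1 km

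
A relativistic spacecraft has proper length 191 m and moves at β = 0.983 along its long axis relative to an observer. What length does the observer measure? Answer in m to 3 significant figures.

γ = 1/√(1 − 0.983²) = 5.4465
Length contraction: L = L₀/γ = 191/5.4465 = 35.1 m

L ≈ 35.1 m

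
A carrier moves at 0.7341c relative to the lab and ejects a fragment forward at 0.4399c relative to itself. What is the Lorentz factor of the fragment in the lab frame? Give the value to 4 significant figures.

γ ≈ 2.169

u_lab = (0.4399 + 0.7341)/(1 + 0.4399×0.7341) = 1.1740/1.322931 = 0.8874237
γ = 1/√(1 − 0.8874237²) = 2.169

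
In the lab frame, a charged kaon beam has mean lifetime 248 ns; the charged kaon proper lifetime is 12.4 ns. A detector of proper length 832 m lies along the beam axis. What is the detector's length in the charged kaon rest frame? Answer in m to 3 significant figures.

L ≈ 41.6 m

Time dilation ⇒ γ = Δt/τ₀ = 248/12.4 = 20.000
Length contraction: L = L₀/γ = 832/20.000 = 41.6 m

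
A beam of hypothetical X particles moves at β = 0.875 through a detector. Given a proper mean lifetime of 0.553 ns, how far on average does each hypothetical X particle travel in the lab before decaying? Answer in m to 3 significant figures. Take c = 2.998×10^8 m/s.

d ≈ 0.300 m

γ = 1/√(1 − 0.875²) = 2.0656
Dilated lifetime: Δt = γτ₀ = 2.0656 × 0.553 ns = 1.1423 ns
d = vΔt = 0.875c × 1.1423 ns = 2.6232×10^8 m/s × 1.1423×10^-9 s = 0.300 m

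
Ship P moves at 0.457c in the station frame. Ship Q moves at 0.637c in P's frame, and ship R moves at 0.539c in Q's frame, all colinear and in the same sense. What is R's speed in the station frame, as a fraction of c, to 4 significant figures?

u ≈ 0.9517c

Compose boost 2: (0.637 + 0.457)/(1 + 0.637×0.457) = 1.094/1.29111 = 0.847334
Compose boost 3: (0.539 + 0.847334)/(1 + 0.539×0.847334) = 1.38633/1.45671 = 0.9517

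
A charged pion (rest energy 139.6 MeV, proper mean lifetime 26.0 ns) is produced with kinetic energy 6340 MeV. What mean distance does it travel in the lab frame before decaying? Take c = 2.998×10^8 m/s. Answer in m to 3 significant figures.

γ = 1 + K/(m₀c²) = 1 + 6340/139.6 = 46.415
β = √(1 − 1/γ²) = 0.99977
Dilated lifetime: γτ₀ = 46.415 × 26.0 ns = 1206.8 ns
d = βc·γτ₀ = 0.99977 × (2.998×10^8 m/s) × 1.2068×10^-6 s = 362 m

d ≈ 362 m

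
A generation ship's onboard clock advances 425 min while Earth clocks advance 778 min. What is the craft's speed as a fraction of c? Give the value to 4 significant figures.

β ≈ 0.8376

γ = Δt/τ₀ = 778/425 = 1.83059
β = √(1 − 1/γ²) = √(1 − 1/1.83059²) = 0.8376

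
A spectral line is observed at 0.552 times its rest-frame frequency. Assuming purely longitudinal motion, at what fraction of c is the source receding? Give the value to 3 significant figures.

f_obs/f_src = √((1−β)/(1+β)) = 0.552  ⇒  (1−β)/(1+β) = 0.30470
β = |1 − D²|/(1 + D²) = |1 − 0.30470|/(1 + 0.30470) = 0.533

β ≈ 0.533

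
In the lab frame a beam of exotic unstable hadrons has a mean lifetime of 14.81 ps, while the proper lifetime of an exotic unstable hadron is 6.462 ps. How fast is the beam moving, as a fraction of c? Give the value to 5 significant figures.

γ = Δt/τ₀ = 14.81/6.462 = 2.291860
β = √(1 − 1/γ²) = √(1 − 1/2.291860²) = 0.89979

β ≈ 0.89979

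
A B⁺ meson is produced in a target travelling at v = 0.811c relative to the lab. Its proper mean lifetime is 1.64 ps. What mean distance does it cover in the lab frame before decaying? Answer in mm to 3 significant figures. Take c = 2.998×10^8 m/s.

γ = 1/√(1 − 0.811²) = 1.7093
Dilated lifetime: Δt = γτ₀ = 1.7093 × 1.64 ps = 2.8032 ps
d = vΔt = 0.811c × 2.8032 ps = 2.4314×10^8 m/s × 2.8032×10^-12 s = 0.682 mm

d ≈ 0.682 mm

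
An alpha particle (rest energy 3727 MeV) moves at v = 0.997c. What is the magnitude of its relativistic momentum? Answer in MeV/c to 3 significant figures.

γ = 1/√(1 − 0.997²) = 12.920
p = γβm₀c = 12.920 × 0.997 × 3727 MeV/c = 48000 MeV/c

p ≈ 48000 MeV/c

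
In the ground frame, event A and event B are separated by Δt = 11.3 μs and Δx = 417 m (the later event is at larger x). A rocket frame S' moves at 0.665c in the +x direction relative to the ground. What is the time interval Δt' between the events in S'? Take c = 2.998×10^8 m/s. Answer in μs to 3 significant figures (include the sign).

Δt' ≈ 13.9 μs

γ = 1/√(1 − 0.665²) = 1.3390
Δt' = γ(Δt − vΔx/c²) = 1.3390 × (11.3 μs − 0.665×417 m / (2.998×10^8 m/s))
= 1.3390 × (10.375 μs) = 13.9 μs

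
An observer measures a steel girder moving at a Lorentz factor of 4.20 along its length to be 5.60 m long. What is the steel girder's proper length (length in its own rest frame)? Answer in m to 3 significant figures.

L₀ ≈ 23.5 m

γ = 4.20 (given)
L₀ = γL = 4.20 × 5.60 = 23.5 m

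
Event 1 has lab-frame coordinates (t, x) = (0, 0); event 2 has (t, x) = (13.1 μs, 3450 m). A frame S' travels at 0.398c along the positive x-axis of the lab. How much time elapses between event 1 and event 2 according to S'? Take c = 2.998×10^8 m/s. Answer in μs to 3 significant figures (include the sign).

γ = 1/√(1 − 0.398²) = 1.0901
Δt' = γ(Δt − vΔx/c²) = 1.0901 × (13.1 μs − 0.398×3450 m / (2.998×10^8 m/s))
= 1.0901 × (8.5199 μs) = 9.29 μs

Δt' ≈ 9.29 μs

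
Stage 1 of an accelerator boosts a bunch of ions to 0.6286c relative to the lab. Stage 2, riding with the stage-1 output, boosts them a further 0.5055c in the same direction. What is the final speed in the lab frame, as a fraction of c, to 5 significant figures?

u ≈ 0.86063c

Compose boost 2: (0.5055 + 0.6286)/(1 + 0.5055×0.6286) = 1.1341/1.317757 = 0.86063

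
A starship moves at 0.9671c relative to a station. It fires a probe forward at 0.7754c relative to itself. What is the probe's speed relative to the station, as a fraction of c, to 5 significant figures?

Relativistic velocity addition: u = (u' + v)/(1 + u'v/c²)
= (0.7754 + 0.9671)/(1 + 0.7754×0.9671) = 1.7425/1.749889 = 0.99578

u ≈ 0.99578c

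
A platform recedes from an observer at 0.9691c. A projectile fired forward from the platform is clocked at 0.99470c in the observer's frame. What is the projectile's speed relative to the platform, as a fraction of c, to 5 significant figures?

Inverse velocity addition: u' = (u − v)/(1 − uv/c²)
= (0.99470 − 0.9691)/(1 − 0.99470×0.9691) = 0.025600/0.03603623 = 0.71040

u' ≈ 0.71040c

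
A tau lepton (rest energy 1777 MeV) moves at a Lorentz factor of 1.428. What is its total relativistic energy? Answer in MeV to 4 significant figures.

γ = 1.428 (given)
E = γm₀c² = 1.428 × 1777 MeV = 2538 MeV

E ≈ 2538 MeV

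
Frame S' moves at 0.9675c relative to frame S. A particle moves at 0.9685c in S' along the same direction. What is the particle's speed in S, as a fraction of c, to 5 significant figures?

Relativistic velocity addition: u = (u' + v)/(1 + u'v/c²)
= (0.9685 + 0.9675)/(1 + 0.9685×0.9675) = 1.9360/1.937024 = 0.99947

u ≈ 0.99947c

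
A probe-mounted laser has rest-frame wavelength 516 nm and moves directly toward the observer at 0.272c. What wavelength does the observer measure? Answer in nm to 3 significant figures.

λ_obs ≈ 390 nm

Relativistic Doppler: λ_obs = λ_src √((1−β)/(1+β))
= 516 × √(0.72800/1.2720) = 516 × 0.75652 = 390 nm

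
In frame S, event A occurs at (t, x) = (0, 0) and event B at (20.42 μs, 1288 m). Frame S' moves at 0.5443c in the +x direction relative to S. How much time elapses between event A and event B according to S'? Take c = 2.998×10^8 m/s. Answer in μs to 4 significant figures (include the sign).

γ = 1/√(1 − 0.5443²) = 1.19205
Δt' = γ(Δt − vΔx/c²) = 1.19205 × (20.42 μs − 0.5443×1288 m / (2.998×10^8 m/s))
= 1.19205 × (18.0816 μs) = 21.55 μs

Δt' ≈ 21.55 μs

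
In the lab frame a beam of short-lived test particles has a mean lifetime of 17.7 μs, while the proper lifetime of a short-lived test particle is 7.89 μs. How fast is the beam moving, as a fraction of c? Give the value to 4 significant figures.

γ = Δt/τ₀ = 17.7/7.89 = 2.24335
β = √(1 − 1/γ²) = √(1 − 1/2.24335²) = 0.8952

β ≈ 0.8952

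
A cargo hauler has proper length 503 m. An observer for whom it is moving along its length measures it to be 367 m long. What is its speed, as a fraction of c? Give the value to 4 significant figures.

β ≈ 0.6839

γ = L₀/L = 503/367 = 1.37057
β = √(1 − 1/γ²) = 0.6839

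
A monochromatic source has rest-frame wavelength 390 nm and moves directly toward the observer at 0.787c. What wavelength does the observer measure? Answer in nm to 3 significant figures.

λ_obs ≈ 135 nm

Relativistic Doppler: λ_obs = λ_src √((1−β)/(1+β))
= 390 × √(0.21300/1.7870) = 390 × 0.34525 = 135 nm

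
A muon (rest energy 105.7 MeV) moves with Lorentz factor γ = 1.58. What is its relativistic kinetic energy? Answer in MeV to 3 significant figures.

γ = 1.58 (given)
K = (γ − 1)m₀c² = (1.58 − 1) × 105.7 MeV = 0.58000 × 105.7 MeV = 61.3 MeV

K ≈ 61.3 MeV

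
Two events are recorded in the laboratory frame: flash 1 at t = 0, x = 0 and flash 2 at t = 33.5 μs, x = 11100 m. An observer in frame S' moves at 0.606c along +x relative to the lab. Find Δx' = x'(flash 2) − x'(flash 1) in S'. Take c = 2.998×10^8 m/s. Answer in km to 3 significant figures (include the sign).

Δx' ≈ 6.30 km

γ = 1/√(1 − 0.606²) = 1.2571
Δx' = γ(Δx − vΔt) = 1.2571 × (11100 m − 0.606×(2.998×10^8 m/s)×33.5×10^-6 s)
= 1.2571 × (5013.8 m) = 6.30 km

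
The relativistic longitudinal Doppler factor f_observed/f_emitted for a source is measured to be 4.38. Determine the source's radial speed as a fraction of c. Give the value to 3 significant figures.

f_obs/f_src = √((1+β)/(1−β)) = 4.38  ⇒  (1+β)/(1−β) = 19.184
β = |1 − D²|/(1 + D²) = |1 − 19.184|/(1 + 19.184) = 0.901

β ≈ 0.901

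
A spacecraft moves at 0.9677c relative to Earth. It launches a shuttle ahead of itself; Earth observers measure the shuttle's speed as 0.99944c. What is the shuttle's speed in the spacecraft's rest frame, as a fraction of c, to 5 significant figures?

u' ≈ 0.96645c

Inverse velocity addition: u' = (u − v)/(1 − uv/c²)
= (0.99944 − 0.9677)/(1 − 0.99944×0.9677) = 0.031740/0.03284191 = 0.96645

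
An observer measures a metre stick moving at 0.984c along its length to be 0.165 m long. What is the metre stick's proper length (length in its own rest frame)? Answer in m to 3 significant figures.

L₀ ≈ 0.926 m

γ = 1/√(1 − 0.984²) = 5.6127
L₀ = γL = 5.6127 × 0.165 = 0.926 m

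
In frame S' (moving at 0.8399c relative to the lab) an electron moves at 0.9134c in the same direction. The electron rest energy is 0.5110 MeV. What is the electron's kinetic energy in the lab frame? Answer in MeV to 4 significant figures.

u_lab = (0.9134 + 0.8399)/(1 + 0.9134×0.8399) = 0.9921543
γ = 1/√(1 − 0.9921543²) = 7.99876
K = (γ − 1)m₀c² = (7.99876 − 1) × 0.5110 = 6.99876 × 0.5110 = 3.576 MeV

K ≈ 3.576 MeV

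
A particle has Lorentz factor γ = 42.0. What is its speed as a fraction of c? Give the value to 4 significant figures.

β ≈ 0.9997

β = √(1 − 1/γ²) = √(1 − 1/42.0²) = √(0.999433) = 0.9997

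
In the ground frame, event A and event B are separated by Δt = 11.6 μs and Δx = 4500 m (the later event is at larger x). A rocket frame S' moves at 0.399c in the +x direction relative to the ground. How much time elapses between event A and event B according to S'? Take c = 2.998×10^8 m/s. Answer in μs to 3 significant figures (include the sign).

Δt' ≈ 6.12 μs

γ = 1/√(1 − 0.399²) = 1.0906
Δt' = γ(Δt − vΔx/c²) = 1.0906 × (11.6 μs − 0.399×4500 m / (2.998×10^8 m/s))
= 1.0906 × (5.6110 μs) = 6.12 μs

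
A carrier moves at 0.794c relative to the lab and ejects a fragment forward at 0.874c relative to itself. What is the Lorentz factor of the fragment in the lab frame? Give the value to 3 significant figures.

γ ≈ 5.73

u_lab = (0.874 + 0.794)/(1 + 0.874×0.794) = 1.668/1.69396 = 0.984677
γ = 1/√(1 − 0.984677²) = 5.73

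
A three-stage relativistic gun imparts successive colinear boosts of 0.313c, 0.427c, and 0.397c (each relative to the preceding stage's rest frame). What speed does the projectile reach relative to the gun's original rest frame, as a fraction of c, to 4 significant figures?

Compose boost 2: (0.427 + 0.313)/(1 + 0.427×0.313) = 0.7400/1.13365 = 0.652758
Compose boost 3: (0.397 + 0.652758)/(1 + 0.397×0.652758) = 1.04976/1.25915 = 0.8337

u ≈ 0.8337c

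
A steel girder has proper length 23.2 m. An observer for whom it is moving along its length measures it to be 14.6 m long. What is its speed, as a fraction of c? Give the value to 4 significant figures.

γ = L₀/L = 23.2/14.6 = 1.58904
β = √(1 − 1/γ²) = 0.7772

β ≈ 0.7772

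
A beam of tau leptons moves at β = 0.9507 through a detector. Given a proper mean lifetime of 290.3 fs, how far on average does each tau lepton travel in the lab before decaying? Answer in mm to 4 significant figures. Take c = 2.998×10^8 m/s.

γ = 1/√(1 − 0.9507²) = 3.22464
Dilated lifetime: Δt = γτ₀ = 3.22464 × 290.3 fs = 936.113 fs
d = vΔt = 0.9507c × 936.113 fs = 2.85020×10^8 m/s × 9.36113×10^-13 s = 0.2668 mm

d ≈ 0.2668 mm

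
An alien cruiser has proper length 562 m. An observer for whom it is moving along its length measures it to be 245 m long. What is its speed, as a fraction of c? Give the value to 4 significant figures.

β ≈ 0.9000

γ = L₀/L = 562/245 = 2.29388
β = √(1 − 1/γ²) = 0.9000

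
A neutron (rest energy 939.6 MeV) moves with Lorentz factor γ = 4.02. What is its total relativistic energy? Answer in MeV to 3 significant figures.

E ≈ 3780 MeV

γ = 4.02 (given)
E = γm₀c² = 4.02 × 939.6 MeV = 3780 MeV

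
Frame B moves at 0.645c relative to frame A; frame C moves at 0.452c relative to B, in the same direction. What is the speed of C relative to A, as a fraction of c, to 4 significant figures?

u ≈ 0.8494c

Compose boost 2: (0.452 + 0.645)/(1 + 0.452×0.645) = 1.097/1.29154 = 0.8494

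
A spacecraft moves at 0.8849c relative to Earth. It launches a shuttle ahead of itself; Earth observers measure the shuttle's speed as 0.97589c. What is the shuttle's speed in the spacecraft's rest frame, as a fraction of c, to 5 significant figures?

u' ≈ 0.66691c

Inverse velocity addition: u' = (u − v)/(1 − uv/c²)
= (0.97589 − 0.8849)/(1 − 0.97589×0.8849) = 0.090990/0.1364349 = 0.66691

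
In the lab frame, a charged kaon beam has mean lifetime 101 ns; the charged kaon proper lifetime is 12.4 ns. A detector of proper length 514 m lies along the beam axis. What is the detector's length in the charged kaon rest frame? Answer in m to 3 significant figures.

L ≈ 63.1 m

Time dilation ⇒ γ = Δt/τ₀ = 101/12.4 = 8.1452
Length contraction: L = L₀/γ = 514/8.1452 = 63.1 m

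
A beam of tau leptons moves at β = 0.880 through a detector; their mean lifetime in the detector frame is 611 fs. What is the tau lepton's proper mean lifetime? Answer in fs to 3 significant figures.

τ₀ ≈ 290 fs

γ = 1/√(1 − 0.880²) = 2.1054
Proper time: τ₀ = Δt/γ = 611/2.1054 = 290 fs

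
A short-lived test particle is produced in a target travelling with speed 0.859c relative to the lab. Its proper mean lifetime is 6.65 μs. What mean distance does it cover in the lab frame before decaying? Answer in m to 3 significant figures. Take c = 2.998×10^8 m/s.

γ = 1/√(1 − 0.859²) = 1.9532
Dilated lifetime: Δt = γτ₀ = 1.9532 × 6.65 μs = 12.989 μs
d = vΔt = 0.859c × 12.989 μs = 2.5753×10^8 m/s × 1.2989×10^-5 s = 3350 m

d ≈ 3350 m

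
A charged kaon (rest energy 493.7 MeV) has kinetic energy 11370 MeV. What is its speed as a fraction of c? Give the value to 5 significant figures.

β ≈ 0.99913

γ = 1 + K/(m₀c²) = 1 + 11370/493.7 = 24.03018
β = √(1 − 1/γ²) = 0.99913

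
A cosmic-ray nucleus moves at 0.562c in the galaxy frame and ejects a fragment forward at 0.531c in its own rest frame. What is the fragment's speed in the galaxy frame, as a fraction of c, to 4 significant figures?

Compose boost 2: (0.531 + 0.562)/(1 + 0.531×0.562) = 1.093/1.29842 = 0.8418

u ≈ 0.8418c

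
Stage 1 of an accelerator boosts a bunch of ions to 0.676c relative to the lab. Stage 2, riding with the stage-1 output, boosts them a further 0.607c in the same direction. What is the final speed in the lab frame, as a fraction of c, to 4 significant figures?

u ≈ 0.9097c

Compose boost 2: (0.607 + 0.676)/(1 + 0.607×0.676) = 1.283/1.41033 = 0.9097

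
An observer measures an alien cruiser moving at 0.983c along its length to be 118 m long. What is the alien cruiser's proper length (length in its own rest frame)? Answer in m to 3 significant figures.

L₀ ≈ 643 m

γ = 1/√(1 − 0.983²) = 5.4465
L₀ = γL = 5.4465 × 118 = 643 m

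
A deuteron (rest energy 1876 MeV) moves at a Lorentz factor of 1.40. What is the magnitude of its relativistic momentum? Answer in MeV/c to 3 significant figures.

p ≈ 1840 MeV/c

β = √(1 − 1/γ²) = √(1 − 1/1.40²) = 0.69985
p = γβm₀c = 1.40 × 0.69985 × 1876 MeV/c = 1840 MeV/c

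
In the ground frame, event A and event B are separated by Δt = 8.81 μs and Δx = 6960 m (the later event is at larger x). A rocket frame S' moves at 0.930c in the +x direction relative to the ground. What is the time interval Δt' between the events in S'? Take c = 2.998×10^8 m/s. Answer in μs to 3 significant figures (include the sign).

Δt' ≈ -34.8 μs

γ = 1/√(1 − 0.930²) = 2.7206
Δt' = γ(Δt − vΔx/c²) = 2.7206 × (8.81 μs − 0.930×6960 m / (2.998×10^8 m/s))
= 2.7206 × (-12.780 μs) = -34.8 μs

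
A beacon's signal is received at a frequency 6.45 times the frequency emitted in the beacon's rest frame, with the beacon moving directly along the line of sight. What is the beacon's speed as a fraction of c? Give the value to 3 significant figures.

f_obs/f_src = √((1+β)/(1−β)) = 6.45  ⇒  (1+β)/(1−β) = 41.602
β = |1 − D²|/(1 + D²) = |1 − 41.602|/(1 + 41.602) = 0.953

β ≈ 0.953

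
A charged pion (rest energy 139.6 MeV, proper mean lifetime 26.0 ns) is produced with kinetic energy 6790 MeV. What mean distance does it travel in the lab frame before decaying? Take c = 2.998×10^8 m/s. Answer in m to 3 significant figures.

d ≈ 387 m

γ = 1 + K/(m₀c²) = 1 + 6790/139.6 = 49.639
β = √(1 − 1/γ²) = 0.99980
Dilated lifetime: γτ₀ = 49.639 × 26.0 ns = 1290.6 ns
d = βc·γτ₀ = 0.99980 × (2.998×10^8 m/s) × 1.2906×10^-6 s = 387 m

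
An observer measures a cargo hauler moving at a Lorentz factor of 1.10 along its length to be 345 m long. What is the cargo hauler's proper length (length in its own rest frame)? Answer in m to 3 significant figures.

γ = 1.10 (given)
L₀ = γL = 1.10 × 345 = 380 m

L₀ ≈ 380 m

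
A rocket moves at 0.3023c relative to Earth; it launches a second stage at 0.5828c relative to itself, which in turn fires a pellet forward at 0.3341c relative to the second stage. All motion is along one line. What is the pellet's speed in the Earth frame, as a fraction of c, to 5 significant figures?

u ≈ 0.86831c

Compose boost 2: (0.5828 + 0.3023)/(1 + 0.5828×0.3023) = 0.88510/1.176180 = 0.7525206
Compose boost 3: (0.3341 + 0.7525206)/(1 + 0.3341×0.7525206) = 1.086621/1.251417 = 0.86831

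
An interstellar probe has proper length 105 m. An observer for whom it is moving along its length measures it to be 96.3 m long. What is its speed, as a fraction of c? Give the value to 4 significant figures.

β ≈ 0.3986

γ = L₀/L = 105/96.3 = 1.09034
β = √(1 − 1/γ²) = 0.3986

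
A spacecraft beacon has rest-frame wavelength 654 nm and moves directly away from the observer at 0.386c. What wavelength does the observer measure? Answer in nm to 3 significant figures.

λ_obs ≈ 983 nm

Relativistic Doppler: λ_obs = λ_src √((1+β)/(1−β))
= 654 × √(1.3860/0.61400) = 654 × 1.5024 = 983 nm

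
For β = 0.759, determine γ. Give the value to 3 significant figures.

γ ≈ 1.54

γ = 1/√(1 − β²) = 1/√(1 − 0.759²) = 1/√(0.42392) = 1.54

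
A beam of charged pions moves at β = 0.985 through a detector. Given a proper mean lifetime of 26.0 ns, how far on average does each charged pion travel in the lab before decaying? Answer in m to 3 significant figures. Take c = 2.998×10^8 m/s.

γ = 1/√(1 − 0.985²) = 5.7953
Dilated lifetime: Δt = γτ₀ = 5.7953 × 26.0 ns = 150.68 ns
d = vΔt = 0.985c × 150.68 ns = 2.9530×10^8 m/s × 1.5068×10^-7 s = 44.5 m

d ≈ 44.5 m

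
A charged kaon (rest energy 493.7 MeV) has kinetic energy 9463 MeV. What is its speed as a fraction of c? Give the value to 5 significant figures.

γ = 1 + K/(m₀c²) = 1 + 9463/493.7 = 20.16751
β = √(1 − 1/γ²) = 0.99877

β ≈ 0.99877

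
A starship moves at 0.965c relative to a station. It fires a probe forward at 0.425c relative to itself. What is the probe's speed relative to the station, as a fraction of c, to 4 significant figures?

Relativistic velocity addition: u = (u' + v)/(1 + u'v/c²)
= (0.425 + 0.965)/(1 + 0.425×0.965) = 1.390/1.41012 = 0.9857

u ≈ 0.9857c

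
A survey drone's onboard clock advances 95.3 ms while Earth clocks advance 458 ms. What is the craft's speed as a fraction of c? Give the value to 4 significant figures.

β ≈ 0.9781

γ = Δt/τ₀ = 458/95.3 = 4.80588
β = √(1 − 1/γ²) = √(1 − 1/4.80588²) = 0.9781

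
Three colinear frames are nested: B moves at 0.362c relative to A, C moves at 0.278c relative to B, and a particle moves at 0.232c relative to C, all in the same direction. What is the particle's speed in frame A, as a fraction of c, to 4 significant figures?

u ≈ 0.7168c

Compose boost 2: (0.278 + 0.362)/(1 + 0.278×0.362) = 0.6400/1.10064 = 0.581482
Compose boost 3: (0.232 + 0.581482)/(1 + 0.232×0.581482) = 0.813482/1.13490 = 0.7168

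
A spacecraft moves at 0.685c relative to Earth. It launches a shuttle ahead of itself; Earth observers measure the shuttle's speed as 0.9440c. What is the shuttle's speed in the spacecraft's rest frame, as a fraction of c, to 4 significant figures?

u' ≈ 0.7330c

Inverse velocity addition: u' = (u − v)/(1 − uv/c²)
= (0.9440 − 0.685)/(1 − 0.9440×0.685) = 0.2590/0.353360 = 0.7330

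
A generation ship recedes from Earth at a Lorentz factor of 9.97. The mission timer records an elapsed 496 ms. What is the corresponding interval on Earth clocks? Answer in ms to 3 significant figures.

Δt ≈ 4950 ms

γ = 9.97 (given)
Time dilation: Δt = γτ₀ = 9.97 × 496 ms = 4950 ms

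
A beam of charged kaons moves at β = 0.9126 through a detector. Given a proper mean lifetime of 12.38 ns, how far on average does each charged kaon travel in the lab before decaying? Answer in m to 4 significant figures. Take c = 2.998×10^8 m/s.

γ = 1/√(1 − 0.9126²) = 2.44586
Dilated lifetime: Δt = γτ₀ = 2.44586 × 12.38 ns = 30.2798 ns
d = vΔt = 0.9126c × 30.2798 ns = 2.73597×10^8 m/s × 3.02798×10^-8 s = 8.284 m

d ≈ 8.284 m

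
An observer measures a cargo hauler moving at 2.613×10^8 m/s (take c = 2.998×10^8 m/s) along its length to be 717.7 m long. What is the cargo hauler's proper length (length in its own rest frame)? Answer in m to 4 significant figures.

β = v/c = 2.613×10^8 / 2.998×10^8 = 0.871581
γ = 1/√(1 − 0.871581²) = 2.03977
L₀ = γL = 2.03977 × 717.7 = 1464 m

L₀ ≈ 1464 m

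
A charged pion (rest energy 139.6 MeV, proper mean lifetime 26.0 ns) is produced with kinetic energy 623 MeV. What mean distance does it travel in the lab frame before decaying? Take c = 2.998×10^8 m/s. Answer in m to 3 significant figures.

γ = 1 + K/(m₀c²) = 1 + 623/139.6 = 5.4628
β = √(1 − 1/γ²) = 0.98310
Dilated lifetime: γτ₀ = 5.4628 × 26.0 ns = 142.03 ns
d = βc·γτ₀ = 0.98310 × (2.998×10^8 m/s) × 1.4203×10^-7 s = 41.9 m

d ≈ 41.9 m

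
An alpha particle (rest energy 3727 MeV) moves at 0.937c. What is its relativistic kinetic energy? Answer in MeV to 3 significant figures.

K ≈ 6940 MeV

γ = 1/√(1 − 0.937²) = 2.8626
K = (γ − 1)m₀c² = (2.8626 − 1) × 3727 MeV = 1.8626 × 3727 MeV = 6940 MeV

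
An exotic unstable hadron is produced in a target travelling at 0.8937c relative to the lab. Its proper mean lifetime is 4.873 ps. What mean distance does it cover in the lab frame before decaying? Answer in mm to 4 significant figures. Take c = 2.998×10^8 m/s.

γ = 1/√(1 − 0.8937²) = 2.22883
Dilated lifetime: Δt = γτ₀ = 2.22883 × 4.873 ps = 10.8611 ps
d = vΔt = 0.8937c × 10.8611 ps = 2.67931×10^8 m/s × 1.08611×10^-11 s = 2.910 mm

d ≈ 2.910 mm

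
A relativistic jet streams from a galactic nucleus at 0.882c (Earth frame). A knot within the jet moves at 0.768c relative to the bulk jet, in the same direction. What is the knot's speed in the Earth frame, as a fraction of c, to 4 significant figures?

Relativistic velocity addition: u = (u' + v)/(1 + u'v/c²)
= (0.768 + 0.882)/(1 + 0.768×0.882) = 1.650/1.67738 = 0.9837

u ≈ 0.9837c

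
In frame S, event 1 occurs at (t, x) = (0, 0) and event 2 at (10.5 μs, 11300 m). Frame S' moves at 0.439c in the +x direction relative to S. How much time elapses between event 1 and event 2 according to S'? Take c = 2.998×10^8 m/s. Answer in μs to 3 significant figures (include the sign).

γ = 1/√(1 − 0.439²) = 1.1130
Δt' = γ(Δt − vΔx/c²) = 1.1130 × (10.5 μs − 0.439×11300 m / (2.998×10^8 m/s))
= 1.1130 × (-6.0467 μs) = -6.73 μs

Δt' ≈ -6.73 μs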